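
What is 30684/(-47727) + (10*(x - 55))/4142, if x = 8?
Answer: -24920803/32947539 ≈ -0.75638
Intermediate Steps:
30684/(-47727) + (10*(x - 55))/4142 = 30684/(-47727) + (10*(8 - 55))/4142 = 30684*(-1/47727) + (10*(-47))*(1/4142) = -10228/15909 - 470*1/4142 = -10228/15909 - 235/2071 = -24920803/32947539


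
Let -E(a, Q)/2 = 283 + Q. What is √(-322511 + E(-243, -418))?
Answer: I*√322241 ≈ 567.66*I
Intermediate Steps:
E(a, Q) = -566 - 2*Q (E(a, Q) = -2*(283 + Q) = -566 - 2*Q)
√(-322511 + E(-243, -418)) = √(-322511 + (-566 - 2*(-418))) = √(-322511 + (-566 + 836)) = √(-322511 + 270) = √(-322241) = I*√322241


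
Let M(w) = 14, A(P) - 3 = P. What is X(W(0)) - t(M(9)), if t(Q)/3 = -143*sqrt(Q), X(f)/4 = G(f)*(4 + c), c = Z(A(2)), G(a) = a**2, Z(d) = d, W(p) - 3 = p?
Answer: 324 + 429*sqrt(14) ≈ 1929.2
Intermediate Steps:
A(P) = 3 + P
W(p) = 3 + p
c = 5 (c = 3 + 2 = 5)
X(f) = 36*f**2 (X(f) = 4*(f**2*(4 + 5)) = 4*(f**2*9) = 4*(9*f**2) = 36*f**2)
t(Q) = -429*sqrt(Q) (t(Q) = 3*(-143*sqrt(Q)) = -429*sqrt(Q))
X(W(0)) - t(M(9)) = 36*(3 + 0)**2 - (-429)*sqrt(14) = 36*3**2 + 429*sqrt(14) = 36*9 + 429*sqrt(14) = 324 + 429*sqrt(14)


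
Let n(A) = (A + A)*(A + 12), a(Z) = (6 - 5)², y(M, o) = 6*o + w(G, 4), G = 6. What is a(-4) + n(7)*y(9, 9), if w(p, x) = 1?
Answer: 14631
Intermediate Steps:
y(M, o) = 1 + 6*o (y(M, o) = 6*o + 1 = 1 + 6*o)
a(Z) = 1 (a(Z) = 1² = 1)
n(A) = 2*A*(12 + A) (n(A) = (2*A)*(12 + A) = 2*A*(12 + A))
a(-4) + n(7)*y(9, 9) = 1 + (2*7*(12 + 7))*(1 + 6*9) = 1 + (2*7*19)*(1 + 54) = 1 + 266*55 = 1 + 14630 = 14631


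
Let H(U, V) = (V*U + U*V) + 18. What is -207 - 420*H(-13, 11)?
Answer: 112353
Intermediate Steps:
H(U, V) = 18 + 2*U*V (H(U, V) = (U*V + U*V) + 18 = 2*U*V + 18 = 18 + 2*U*V)
-207 - 420*H(-13, 11) = -207 - 420*(18 + 2*(-13)*11) = -207 - 420*(18 - 286) = -207 - 420*(-268) = -207 + 112560 = 112353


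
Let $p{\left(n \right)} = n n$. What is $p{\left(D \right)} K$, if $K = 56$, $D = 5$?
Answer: $1400$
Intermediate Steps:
$p{\left(n \right)} = n^{2}$
$p{\left(D \right)} K = 5^{2} \cdot 56 = 25 \cdot 56 = 1400$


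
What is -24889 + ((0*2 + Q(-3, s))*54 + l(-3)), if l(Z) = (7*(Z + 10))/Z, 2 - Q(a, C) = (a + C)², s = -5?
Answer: -84760/3 ≈ -28253.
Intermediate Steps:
Q(a, C) = 2 - (C + a)² (Q(a, C) = 2 - (a + C)² = 2 - (C + a)²)
l(Z) = (70 + 7*Z)/Z (l(Z) = (7*(10 + Z))/Z = (70 + 7*Z)/Z)
-24889 + ((0*2 + Q(-3, s))*54 + l(-3)) = -24889 + ((0*2 + (2 - (-5 - 3)²))*54 + (7 + 70/(-3))) = -24889 + ((0 + (2 - 1*(-8)²))*54 + (7 + 70*(-⅓))) = -24889 + ((0 + (2 - 1*64))*54 + (7 - 70/3)) = -24889 + ((0 + (2 - 64))*54 - 49/3) = -24889 + ((0 - 62)*54 - 49/3) = -24889 + (-62*54 - 49/3) = -24889 + (-3348 - 49/3) = -24889 - 10093/3 = -84760/3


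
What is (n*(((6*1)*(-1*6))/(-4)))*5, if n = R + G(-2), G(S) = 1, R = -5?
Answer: -180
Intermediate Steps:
n = -4 (n = -5 + 1 = -4)
(n*(((6*1)*(-1*6))/(-4)))*5 = -4*(6*1)*(-1*6)/(-4)*5 = -4*6*(-6)*(-1)/4*5 = -(-144)*(-1)/4*5 = -4*9*5 = -36*5 = -180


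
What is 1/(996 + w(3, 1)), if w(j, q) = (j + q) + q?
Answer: 1/1001 ≈ 0.00099900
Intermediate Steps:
w(j, q) = j + 2*q
1/(996 + w(3, 1)) = 1/(996 + (3 + 2*1)) = 1/(996 + (3 + 2)) = 1/(996 + 5) = 1/1001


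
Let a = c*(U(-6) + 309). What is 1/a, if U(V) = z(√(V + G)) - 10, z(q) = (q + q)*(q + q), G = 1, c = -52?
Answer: -1/14508 ≈ -6.8928e-5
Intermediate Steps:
z(q) = 4*q² (z(q) = (2*q)*(2*q) = 4*q²)
U(V) = -6 + 4*V (U(V) = 4*(√(V + 1))² - 10 = 4*(√(1 + V))² - 10 = 4*(1 + V) - 10 = (4 + 4*V) - 10 = -6 + 4*V)
a = -14508 (a = -52*((-6 + 4*(-6)) + 309) = -52*((-6 - 24) + 309) = -52*(-30 + 309) = -52*279 = -14508)
1/a = 1/(-14508) = -1/14508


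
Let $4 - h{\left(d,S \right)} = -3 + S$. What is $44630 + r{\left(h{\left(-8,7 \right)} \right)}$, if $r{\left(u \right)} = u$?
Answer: $44630$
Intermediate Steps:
$h{\left(d,S \right)} = 7 - S$ ($h{\left(d,S \right)} = 4 - \left(-3 + S\right) = 7 - S$)
$44630 + r{\left(h{\left(-8,7 \right)} \right)} = 44630 + \left(7 - 7\right) = 44630 + 0 = 44630$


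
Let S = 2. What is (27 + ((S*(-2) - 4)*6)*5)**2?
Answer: 45369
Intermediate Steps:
(27 + ((S*(-2) - 4)*6)*5)**2 = (27 + ((2*(-2) - 4)*6)*5)**2 = (27 + ((-4 - 4)*6)*5)**2 = (27 - 8*6*5)**2 = (27 - 48*5)**2 = (27 - 240)**2 = (-213)**2 = 45369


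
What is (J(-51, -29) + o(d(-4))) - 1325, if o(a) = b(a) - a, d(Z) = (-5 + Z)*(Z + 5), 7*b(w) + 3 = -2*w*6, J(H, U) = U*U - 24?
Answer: -484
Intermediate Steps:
J(H, U) = -24 + U**2 (J(H, U) = U**2 - 24 = -24 + U**2)
b(w) = -3/7 - 12*w/7 (b(w) = -3/7 + (-2*w*6)/7 = -3/7 + (-12*w)/7 = -3/7 - 12*w/7)
d(Z) = (-5 + Z)*(5 + Z)
o(a) = -3/7 - 19*a/7 (o(a) = (-3/7 - 12*a/7) - a = -3/7 - 19*a/7)
(J(-51, -29) + o(d(-4))) - 1325 = ((-24 + (-29)**2) + (-3/7 - 19*(-25 + (-4)**2)/7)) - 1325 = ((-24 + 841) + (-3/7 - 19*(-25 + 16)/7)) - 1325 = (817 + (-3/7 - 19/7*(-9))) - 1325 = (817 + (-3/7 + 171/7)) - 1325 = (817 + 24) - 1325 = 841 - 1325 = -484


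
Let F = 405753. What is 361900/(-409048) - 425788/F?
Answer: -80252435131/41493113286 ≈ -1.9341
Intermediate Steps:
361900/(-409048) - 425788/F = 361900/(-409048) - 425788/405753 = 361900*(-1/409048) - 425788*1/405753 = -90475/102262 - 425788/405753 = -80252435131/41493113286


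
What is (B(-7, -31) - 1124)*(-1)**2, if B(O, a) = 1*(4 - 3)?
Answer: -1123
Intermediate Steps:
B(O, a) = 1 (B(O, a) = 1*1 = 1)
(B(-7, -31) - 1124)*(-1)**2 = (1 - 1124)*(-1)**2 = -1123*1 = -1123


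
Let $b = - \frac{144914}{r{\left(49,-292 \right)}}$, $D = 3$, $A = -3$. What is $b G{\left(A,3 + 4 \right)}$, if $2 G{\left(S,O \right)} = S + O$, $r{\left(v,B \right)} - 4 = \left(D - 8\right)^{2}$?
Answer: $- \frac{289828}{29} \approx -9994.1$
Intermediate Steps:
$r{\left(v,B \right)} = 29$ ($r{\left(v,B \right)} = 4 + \left(3 - 8\right)^{2} = 4 + \left(-5\right)^{2} = 4 + 25 = 29$)
$G{\left(S,O \right)} = \frac{O}{2} + \frac{S}{2}$ ($G{\left(S,O \right)} = \frac{S + O}{2} = \frac{O + S}{2} = \frac{O}{2} + \frac{S}{2}$)
$b = - \frac{144914}{29} \approx -4997.0$
$b G{\left(A,3 + 4 \right)} = - \frac{144914 \left(\frac{3 + 4}{2} + \frac{1}{2} \left(-3\right)\right)}{29} = - \frac{144914 \left(\frac{1}{2} \cdot 7 - \frac{3}{2}\right)}{29} = - \frac{144914 \left(\frac{7}{2} - \frac{3}{2}\right)}{29} = \left(- \frac{144914}{29}\right) 2 = - \frac{289828}{29}$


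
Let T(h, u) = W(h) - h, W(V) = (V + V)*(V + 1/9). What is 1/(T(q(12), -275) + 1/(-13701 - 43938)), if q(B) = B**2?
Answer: 57639/2383949039 ≈ 2.4178e-5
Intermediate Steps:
W(V) = 2*V*(1/9 + V) (W(V) = (2*V)*(V + 1/9) = (2*V)*(1/9 + V) = 2*V*(1/9 + V))
T(h, u) = -h + 2*h*(1 + 9*h)/9 (T(h, u) = 2*h*(1 + 9*h)/9 - h = -h + 2*h*(1 + 9*h)/9)
1/(T(q(12), -275) + 1/(-13701 - 43938)) = 1/((1/9)*12**2*(-7 + 18*12**2) + 1/(-13701 - 43938)) = 1/((1/9)*144*(-7 + 18*144) + 1/(-57639)) = 1/((1/9)*144*(-7 + 2592) - 1/57639) = 1/((1/9)*144*2585 - 1/57639) = 1/(41360 - 1/57639) = 1/(2383949039/57639) = 57639/2383949039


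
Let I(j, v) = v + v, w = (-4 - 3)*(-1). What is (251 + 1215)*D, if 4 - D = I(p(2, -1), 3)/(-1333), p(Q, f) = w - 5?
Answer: 7825508/1333 ≈ 5870.6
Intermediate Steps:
w = 7 (w = -7*(-1) = 7)
p(Q, f) = 2 (p(Q, f) = 7 - 5 = 2)
I(j, v) = 2*v
D = 5338/1333 (D = 4 - 2*3/(-1333) = 4 - 6*(-1)/1333 = 4 - 1*(-6/1333) = 4 + 6/1333 = 5338/1333 ≈ 4.0045)
(251 + 1215)*D = (251 + 1215)*(5338/1333) = 1466*(5338/1333) = 7825508/1333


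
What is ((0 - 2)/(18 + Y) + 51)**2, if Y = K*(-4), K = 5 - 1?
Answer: 2500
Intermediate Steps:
K = 4
Y = -16 (Y = 4*(-4) = -16)
((0 - 2)/(18 + Y) + 51)**2 = ((0 - 2)/(18 - 16) + 51)**2 = (-2/2 + 51)**2 = (-2*1/2 + 51)**2 = (-1 + 51)**2 = 50**2 = 2500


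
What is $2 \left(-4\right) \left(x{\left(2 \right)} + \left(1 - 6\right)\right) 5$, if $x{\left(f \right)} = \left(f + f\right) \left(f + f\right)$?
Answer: $-440$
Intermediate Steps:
$x{\left(f \right)} = 4 f^{2}$ ($x{\left(f \right)} = 2 f 2 f = 4 f^{2}$)
$2 \left(-4\right) \left(x{\left(2 \right)} + \left(1 - 6\right)\right) 5 = 2 \left(-4\right) \left(4 \cdot 2^{2} + \left(1 - 6\right)\right) 5 = - 8 \left(4 \cdot 4 + \left(1 - 6\right)\right) 5 = - 8 \left(16 - 5\right) 5 = - 8 \cdot 11 \cdot 5 = \left(-8\right) 55 = -440$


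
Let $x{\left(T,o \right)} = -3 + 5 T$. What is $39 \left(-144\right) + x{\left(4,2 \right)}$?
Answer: $-5599$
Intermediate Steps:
$39 \left(-144\right) + x{\left(4,2 \right)} = 39 \left(-144\right) + \left(-3 + 5 \cdot 4\right) = -5616 + \left(-3 + 20\right) = -5616 + 17 = -5599$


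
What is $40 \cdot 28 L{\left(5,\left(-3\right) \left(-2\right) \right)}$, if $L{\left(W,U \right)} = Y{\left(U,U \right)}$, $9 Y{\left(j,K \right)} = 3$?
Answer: $\frac{1120}{3} \approx 373.33$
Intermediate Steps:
$Y{\left(j,K \right)} = \frac{1}{3}$ ($Y{\left(j,K \right)} = \frac{1}{9} \cdot 3 = \frac{1}{3}$)
$L{\left(W,U \right)} = \frac{1}{3}$
$40 \cdot 28 L{\left(5,\left(-3\right) \left(-2\right) \right)} = 40 \cdot 28 \cdot \frac{1}{3} = 1120 \cdot \frac{1}{3} = \frac{1120}{3}$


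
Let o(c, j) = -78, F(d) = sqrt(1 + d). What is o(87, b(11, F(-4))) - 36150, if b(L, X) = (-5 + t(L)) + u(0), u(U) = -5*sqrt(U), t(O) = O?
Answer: -36228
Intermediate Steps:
b(L, X) = -5 + L (b(L, X) = (-5 + L) - 5*sqrt(0) = (-5 + L) - 5*0 = (-5 + L) + 0 = -5 + L)
o(87, b(11, F(-4))) - 36150 = -78 - 36150 = -36228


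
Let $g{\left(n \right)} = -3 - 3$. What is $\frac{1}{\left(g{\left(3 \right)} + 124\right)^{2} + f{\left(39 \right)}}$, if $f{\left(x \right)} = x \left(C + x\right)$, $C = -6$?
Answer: $\frac{1}{15211} \approx 6.5742 \cdot 10^{-5}$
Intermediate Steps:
$g{\left(n \right)} = -6$
$f{\left(x \right)} = x \left(-6 + x\right)$
$\frac{1}{\left(g{\left(3 \right)} + 124\right)^{2} + f{\left(39 \right)}} = \frac{1}{\left(-6 + 124\right)^{2} + 39 \left(-6 + 39\right)} = \frac{1}{118^{2} + 39 \cdot 33} = \frac{1}{13924 + 1287} = \frac{1}{15211}$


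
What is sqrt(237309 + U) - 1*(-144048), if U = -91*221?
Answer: 144048 + sqrt(217198) ≈ 1.4451e+5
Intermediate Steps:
U = -20111
sqrt(237309 + U) - 1*(-144048) = sqrt(237309 - 20111) - 1*(-144048) = sqrt(217198) + 144048 = 144048 + sqrt(217198)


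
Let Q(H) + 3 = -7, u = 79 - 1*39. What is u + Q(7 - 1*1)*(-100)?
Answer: 1040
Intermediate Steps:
u = 40 (u = 79 - 39 = 40)
Q(H) = -10 (Q(H) = -3 - 7 = -10)
u + Q(7 - 1*1)*(-100) = 40 - 10*(-100) = 40 + 1000 = 1040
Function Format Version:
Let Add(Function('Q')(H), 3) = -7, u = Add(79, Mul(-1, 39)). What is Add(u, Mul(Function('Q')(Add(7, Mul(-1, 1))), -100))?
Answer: 1040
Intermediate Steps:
u = 40 (u = Add(79, -39) = 40)
Function('Q')(H) = -10 (Function('Q')(H) = Add(-3, -7) = -10)
Add(u, Mul(Function('Q')(Add(7, Mul(-1, 1))), -100)) = Add(40, Mul(-10, -100)) = Add(40, 1000) = 1040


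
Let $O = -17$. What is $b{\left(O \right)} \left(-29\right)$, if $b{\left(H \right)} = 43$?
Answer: $-1247$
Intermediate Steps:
$b{\left(O \right)} \left(-29\right) = 43 \left(-29\right) = -1247$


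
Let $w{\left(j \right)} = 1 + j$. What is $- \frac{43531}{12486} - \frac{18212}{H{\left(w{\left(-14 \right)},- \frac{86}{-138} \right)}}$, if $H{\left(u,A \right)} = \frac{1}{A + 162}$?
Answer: $- \frac{850534219237}{287178} \approx -2.9617 \cdot 10^{6}$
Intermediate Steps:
$H{\left(u,A \right)} = \frac{1}{162 + A}$
$- \frac{43531}{12486} - \frac{18212}{H{\left(w{\left(-14 \right)},- \frac{86}{-138} \right)}} = - \frac{43531}{12486} - \frac{18212}{\frac{1}{162 - \frac{86}{-138}}} = \left(-43531\right) \frac{1}{12486} - \frac{18212}{\frac{1}{162 - - \frac{43}{69}}} = - \frac{43531}{12486} - \frac{18212}{\frac{1}{162 + \frac{43}{69}}} = - \frac{43531}{12486} - \frac{18212}{\frac{1}{\frac{11221}{69}}} = - \frac{43531}{12486} - \frac{18212}{\frac{69}{11221}} = - \frac{43531}{12486} - \frac{204356852}{69} = - \frac{850534219237}{287178}$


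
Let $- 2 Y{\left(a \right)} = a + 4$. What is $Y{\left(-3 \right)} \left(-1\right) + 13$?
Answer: $\frac{27}{2} \approx 13.5$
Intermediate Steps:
$Y{\left(a \right)} = -2 - \frac{a}{2}$ ($Y{\left(a \right)} = - \frac{a + 4}{2} = - \frac{4 + a}{2} = -2 - \frac{a}{2}$)
$Y{\left(-3 \right)} \left(-1\right) + 13 = \left(-2 - - \frac{3}{2}\right) \left(-1\right) + 13 = \left(-2 + \frac{3}{2}\right) \left(-1\right) + 13 = \left(- \frac{1}{2}\right) \left(-1\right) + 13 = \frac{1}{2} + 13 = \frac{27}{2}$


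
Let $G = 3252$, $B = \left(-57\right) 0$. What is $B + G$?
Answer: $3252$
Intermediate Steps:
$B = 0$
$B + G = 0 + 3252 = 3252$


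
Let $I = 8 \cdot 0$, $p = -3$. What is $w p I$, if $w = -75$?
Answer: $0$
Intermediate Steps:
$I = 0$
$w p I = \left(-75\right) \left(-3\right) 0 = 225 \cdot 0 = 0$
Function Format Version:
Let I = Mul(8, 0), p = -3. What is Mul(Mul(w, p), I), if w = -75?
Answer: 0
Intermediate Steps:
I = 0
Mul(Mul(w, p), I) = Mul(Mul(-75, -3), 0) = Mul(225, 0) = 0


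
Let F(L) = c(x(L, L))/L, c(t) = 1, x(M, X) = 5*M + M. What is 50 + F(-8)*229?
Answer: 171/8 ≈ 21.375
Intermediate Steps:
x(M, X) = 6*M
F(L) = 1/L
50 + F(-8)*229 = 50 + 229/(-8) = 50 - ⅛*229 = 50 - 229/8 = 171/8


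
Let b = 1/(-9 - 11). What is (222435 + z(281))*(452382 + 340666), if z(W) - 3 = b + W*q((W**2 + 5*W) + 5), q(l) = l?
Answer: 90433995292098/5 ≈ 1.8087e+13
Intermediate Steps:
b = -1/20 (b = 1/(-20) = -1/20 ≈ -0.050000)
z(W) = 59/20 + W*(5 + W**2 + 5*W) (z(W) = 3 + (-1/20 + W*((W**2 + 5*W) + 5)) = 3 + (-1/20 + W*(5 + W**2 + 5*W)) = 59/20 + W*(5 + W**2 + 5*W))
(222435 + z(281))*(452382 + 340666) = (222435 + (59/20 + 281*(5 + 281**2 + 5*281)))*(452382 + 340666) = (222435 + (59/20 + 281*(5 + 78961 + 1405)))*793048 = (222435 + (59/20 + 281*80371))*793048 = (222435 + (59/20 + 22584251))*793048 = (222435 + 451685079/20)*793048 = (456133779/20)*793048 = 90433995292098/5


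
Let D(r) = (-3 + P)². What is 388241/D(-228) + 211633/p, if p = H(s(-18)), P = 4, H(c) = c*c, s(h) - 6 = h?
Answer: 56118337/144 ≈ 3.8971e+5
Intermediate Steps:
s(h) = 6 + h
H(c) = c²
p = 144 (p = (6 - 18)² = (-12)² = 144)
D(r) = 1 (D(r) = (-3 + 4)² = 1² = 1)
388241/D(-228) + 211633/p = 388241/1 + 211633/144 = 388241*1 + 211633*(1/144) = 388241 + 211633/144 = 56118337/144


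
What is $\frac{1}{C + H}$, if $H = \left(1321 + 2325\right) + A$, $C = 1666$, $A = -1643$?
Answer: $\frac{1}{3669} \approx 0.00027255$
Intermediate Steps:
$H = 2003$ ($H = \left(1321 + 2325\right) - 1643 = 3646 - 1643 = 2003$)
$\frac{1}{C + H} = \frac{1}{1666 + 2003} = \frac{1}{3669}$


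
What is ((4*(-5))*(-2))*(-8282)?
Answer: -331280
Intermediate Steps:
((4*(-5))*(-2))*(-8282) = -20*(-2)*(-8282) = 40*(-8282) = -331280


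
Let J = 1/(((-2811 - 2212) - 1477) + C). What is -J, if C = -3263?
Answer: 1/9763 ≈ 0.00010243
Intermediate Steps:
J = -1/9763 (J = 1/(((-2811 - 2212) - 1477) - 3263) = 1/((-5023 - 1477) - 3263) = 1/(-6500 - 3263) = 1/(-9763) = -1/9763 ≈ -0.00010243)
-J = -1*(-1/9763) = 1/9763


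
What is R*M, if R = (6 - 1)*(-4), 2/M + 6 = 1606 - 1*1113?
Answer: -40/487 ≈ -0.082136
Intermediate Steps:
M = 2/487 (M = 2/(-6 + (1606 - 1*1113)) = 2/(-6 + (1606 - 1113)) = 2/(-6 + 493) = 2/487 ≈ 0.0041068)
R = -20 (R = 5*(-4) = -20)
R*M = -20*2/487 = -40/487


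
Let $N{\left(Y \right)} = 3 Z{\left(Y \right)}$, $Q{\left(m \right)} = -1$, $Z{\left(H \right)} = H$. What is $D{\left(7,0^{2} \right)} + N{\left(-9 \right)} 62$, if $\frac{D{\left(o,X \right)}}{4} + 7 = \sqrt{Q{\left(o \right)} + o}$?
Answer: $-1702 + 4 \sqrt{6} \approx -1692.2$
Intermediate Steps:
$D{\left(o,X \right)} = -28 + 4 \sqrt{-1 + o}$
$N{\left(Y \right)} = 3 Y$
$D{\left(7,0^{2} \right)} + N{\left(-9 \right)} 62 = \left(-28 + 4 \sqrt{-1 + 7}\right) + 3 \left(-9\right) 62 = \left(-28 + 4 \sqrt{6}\right) - 1674 = -1702 + 4 \sqrt{6}$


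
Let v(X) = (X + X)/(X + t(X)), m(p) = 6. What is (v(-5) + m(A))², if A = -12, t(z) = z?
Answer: 49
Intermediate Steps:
v(X) = 1 (v(X) = (X + X)/(X + X) = (2*X)/((2*X)) = (2*X)*(1/(2*X)) = 1)
(v(-5) + m(A))² = (1 + 6)² = 7² = 49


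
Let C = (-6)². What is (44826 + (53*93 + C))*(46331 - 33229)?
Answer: 652361682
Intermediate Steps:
C = 36
(44826 + (53*93 + C))*(46331 - 33229) = (44826 + (53*93 + 36))*(46331 - 33229) = (44826 + (4929 + 36))*13102 = (44826 + 4965)*13102 = 49791*13102 = 652361682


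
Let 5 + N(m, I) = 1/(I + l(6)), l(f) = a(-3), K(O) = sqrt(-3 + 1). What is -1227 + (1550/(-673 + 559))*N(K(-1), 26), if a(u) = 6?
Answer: -704941/608 ≈ -1159.4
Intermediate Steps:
K(O) = I*sqrt(2) (K(O) = sqrt(-2) = I*sqrt(2))
l(f) = 6
N(m, I) = -5 + 1/(6 + I) (N(m, I) = -5 + 1/(I + 6) = -5 + 1/(6 + I))
-1227 + (1550/(-673 + 559))*N(K(-1), 26) = -1227 + (1550/(-673 + 559))*((-29 - 5*26)/(6 + 26)) = -1227 + (1550/(-114))*((-29 - 130)/32) = -1227 + (1550*(-1/114))*((1/32)*(-159)) = -1227 - 775/57*(-159/32) = -1227 + 41075/608 = -704941/608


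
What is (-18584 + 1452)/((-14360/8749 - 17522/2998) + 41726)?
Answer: -224681914132/547127924597 ≈ -0.41066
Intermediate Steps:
(-18584 + 1452)/((-14360/8749 - 17522/2998) + 41726) = -17132/((-14360*1/8749 - 17522*1/2998) + 41726) = -17132/((-14360/8749 - 8761/1499) + 41726) = -17132/(-98175629/13114751 + 41726) = -17132/547127924597/13114751 = -17132*13114751/547127924597 = -224681914132/547127924597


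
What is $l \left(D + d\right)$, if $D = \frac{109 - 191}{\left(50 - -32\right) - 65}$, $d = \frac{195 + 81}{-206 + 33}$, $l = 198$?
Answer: $- \frac{3737844}{2941} \approx -1270.9$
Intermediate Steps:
$d = - \frac{276}{173}$ ($d = \frac{276}{-173} = 276 \left(- \frac{1}{173}\right) = - \frac{276}{173} \approx -1.5954$)
$D = - \frac{82}{17}$ ($D = - \frac{82}{\left(50 + 32\right) - 65} = - \frac{82}{82 - 65} = - \frac{82}{17} \approx -4.8235$)
$l \left(D + d\right) = 198 \left(- \frac{82}{17} - \frac{276}{173}\right) = 198 \left(- \frac{18878}{2941}\right) = - \frac{3737844}{2941}$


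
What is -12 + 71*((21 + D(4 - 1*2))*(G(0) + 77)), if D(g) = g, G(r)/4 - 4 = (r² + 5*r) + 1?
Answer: 158389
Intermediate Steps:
G(r) = 20 + 4*r² + 20*r (G(r) = 16 + 4*((r² + 5*r) + 1) = 16 + 4*(1 + r² + 5*r) = 16 + (4 + 4*r² + 20*r) = 20 + 4*r² + 20*r)
-12 + 71*((21 + D(4 - 1*2))*(G(0) + 77)) = -12 + 71*((21 + (4 - 1*2))*((20 + 4*0² + 20*0) + 77)) = -12 + 71*((21 + (4 - 2))*((20 + 4*0 + 0) + 77)) = -12 + 71*((21 + 2)*((20 + 0 + 0) + 77)) = -12 + 71*(23*(20 + 77)) = -12 + 71*(23*97) = -12 + 71*2231 = -12 + 158401 = 158389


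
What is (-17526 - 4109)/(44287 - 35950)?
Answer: -21635/8337 ≈ -2.5951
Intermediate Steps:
(-17526 - 4109)/(44287 - 35950) = -21635/8337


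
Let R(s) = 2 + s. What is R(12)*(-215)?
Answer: -3010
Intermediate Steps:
R(12)*(-215) = (2 + 12)*(-215) = 14*(-215) = -3010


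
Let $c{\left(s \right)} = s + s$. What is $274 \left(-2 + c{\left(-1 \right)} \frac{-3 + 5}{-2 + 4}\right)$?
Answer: $-1096$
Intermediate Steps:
$c{\left(s \right)} = 2 s$
$274 \left(-2 + c{\left(-1 \right)} \frac{-3 + 5}{-2 + 4}\right) = 274 \left(-2 + 2 \left(-1\right) \frac{-3 + 5}{-2 + 4}\right) = 274 \left(-2 - 2 \cdot \frac{2}{2}\right) = 274 \left(-2 - 2 \cdot 2 \cdot \frac{1}{2}\right) = 274 \left(-2 - 2\right) = 274 \left(-4\right) = -1096$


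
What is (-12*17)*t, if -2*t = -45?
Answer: -4590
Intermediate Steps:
t = 45/2 (t = -½*(-45) = 45/2 ≈ 22.500)
(-12*17)*t = -12*17*(45/2) = -204*45/2 = -4590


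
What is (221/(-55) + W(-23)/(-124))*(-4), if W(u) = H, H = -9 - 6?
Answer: 26579/1705 ≈ 15.589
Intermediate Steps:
H = -15
W(u) = -15
(221/(-55) + W(-23)/(-124))*(-4) = (221/(-55) - 15/(-124))*(-4) = (221*(-1/55) - 15*(-1/124))*(-4) = (-221/55 + 15/124)*(-4) = -26579/6820*(-4) = 26579/1705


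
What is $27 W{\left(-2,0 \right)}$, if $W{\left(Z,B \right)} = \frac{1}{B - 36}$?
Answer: $- \frac{3}{4} \approx -0.75$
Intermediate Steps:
$W{\left(Z,B \right)} = \frac{1}{-36 + B}$
$27 W{\left(-2,0 \right)} = \frac{27}{-36 + 0} = \frac{27}{-36} = 27 \left(- \frac{1}{36}\right) = - \frac{3}{4}$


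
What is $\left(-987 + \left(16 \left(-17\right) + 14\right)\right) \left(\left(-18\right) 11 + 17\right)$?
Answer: $225345$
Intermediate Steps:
$\left(-987 + \left(16 \left(-17\right) + 14\right)\right) \left(\left(-18\right) 11 + 17\right) = \left(-987 + \left(-272 + 14\right)\right) \left(-198 + 17\right) = \left(-987 - 258\right) \left(-181\right) = \left(-1245\right) \left(-181\right) = 225345$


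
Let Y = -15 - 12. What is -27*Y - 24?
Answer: 705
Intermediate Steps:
Y = -27
-27*Y - 24 = -27*(-27) - 24 = 729 - 24 = 705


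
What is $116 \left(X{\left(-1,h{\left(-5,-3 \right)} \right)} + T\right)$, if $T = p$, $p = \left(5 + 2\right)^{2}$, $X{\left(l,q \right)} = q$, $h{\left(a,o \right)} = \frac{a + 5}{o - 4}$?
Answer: $5684$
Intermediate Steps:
$h{\left(a,o \right)} = \frac{5 + a}{-4 + o}$
$p = 49$ ($p = 7^{2} = 49$)
$T = 49$
$116 \left(X{\left(-1,h{\left(-5,-3 \right)} \right)} + T\right) = 116 \left(\frac{5 - 5}{-4 - 3} + 49\right) = 116 \left(\frac{1}{-7} \cdot 0 + 49\right) = 116 \left(\left(- \frac{1}{7}\right) 0 + 49\right) = 116 \left(0 + 49\right) = 116 \cdot 49 = 5684$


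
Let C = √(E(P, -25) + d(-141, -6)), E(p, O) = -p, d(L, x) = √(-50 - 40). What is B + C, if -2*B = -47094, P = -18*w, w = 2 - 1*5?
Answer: 23547 + √(-54 + 3*I*√10) ≈ 23548.0 + 7.3765*I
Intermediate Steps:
w = -3 (w = 2 - 5 = -3)
d(L, x) = 3*I*√10 (d(L, x) = √(-90) = 3*I*√10)
P = 54 (P = -18*(-3) = 54)
B = 23547 (B = -½*(-47094) = 23547)
C = √(-54 + 3*I*√10) (C = √(-1*54 + 3*I*√10) = √(-54 + 3*I*√10) ≈ 0.64304 + 7.3765*I)
B + C = 23547 + √(-54 + 3*I*√10)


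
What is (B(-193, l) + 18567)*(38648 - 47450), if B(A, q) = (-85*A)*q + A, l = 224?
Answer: -32506613388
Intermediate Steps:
B(A, q) = A - 85*A*q (B(A, q) = -85*A*q + A = A - 85*A*q)
(B(-193, l) + 18567)*(38648 - 47450) = (-193*(1 - 85*224) + 18567)*(38648 - 47450) = (-193*(1 - 19040) + 18567)*(-8802) = (-193*(-19039) + 18567)*(-8802) = (3674527 + 18567)*(-8802) = 3693094*(-8802) = -32506613388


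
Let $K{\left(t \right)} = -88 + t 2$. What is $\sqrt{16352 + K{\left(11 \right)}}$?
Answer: $\sqrt{16286} \approx 127.62$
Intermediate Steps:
$K{\left(t \right)} = -88 + 2 t$
$\sqrt{16352 + K{\left(11 \right)}} = \sqrt{16352 + \left(-88 + 2 \cdot 11\right)} = \sqrt{16352 + \left(-88 + 22\right)} = \sqrt{16352 - 66} = \sqrt{16286}$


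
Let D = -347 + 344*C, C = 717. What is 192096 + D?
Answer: 438397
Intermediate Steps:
D = 246301 (D = -347 + 344*717 = -347 + 246648 = 246301)
192096 + D = 192096 + 246301 = 438397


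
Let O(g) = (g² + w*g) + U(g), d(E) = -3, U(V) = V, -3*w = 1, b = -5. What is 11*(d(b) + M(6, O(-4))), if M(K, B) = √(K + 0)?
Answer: -33 + 11*√6 ≈ -6.0556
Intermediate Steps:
w = -⅓ (w = -⅓*1 = -⅓ ≈ -0.33333)
O(g) = g² + 2*g/3 (O(g) = (g² - g/3) + g = g² + 2*g/3)
M(K, B) = √K
11*(d(b) + M(6, O(-4))) = 11*(-3 + √6) = -33 + 11*√6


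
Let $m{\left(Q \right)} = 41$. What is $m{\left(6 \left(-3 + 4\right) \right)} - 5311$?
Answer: $-5270$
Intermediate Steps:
$m{\left(6 \left(-3 + 4\right) \right)} - 5311 = 41 - 5311 = -5270$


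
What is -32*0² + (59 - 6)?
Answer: 53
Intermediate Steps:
-32*0² + (59 - 6) = -32*0 + 53 = 0 + 53 = 53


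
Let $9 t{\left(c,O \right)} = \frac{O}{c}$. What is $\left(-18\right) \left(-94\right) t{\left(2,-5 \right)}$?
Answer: $-470$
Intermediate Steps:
$t{\left(c,O \right)} = \frac{O}{9 c}$ ($t{\left(c,O \right)} = \frac{O \frac{1}{c}}{9} = \frac{O}{9 c}$)
$\left(-18\right) \left(-94\right) t{\left(2,-5 \right)} = \left(-18\right) \left(-94\right) \frac{1}{9} \left(-5\right) \frac{1}{2} = 1692 \cdot \frac{1}{9} \left(-5\right) \frac{1}{2} = 1692 \left(- \frac{5}{18}\right) = -470$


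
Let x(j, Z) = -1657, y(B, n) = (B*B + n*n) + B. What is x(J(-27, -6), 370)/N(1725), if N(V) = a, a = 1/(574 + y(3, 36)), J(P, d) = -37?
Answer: -3118474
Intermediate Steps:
y(B, n) = B + B² + n² (y(B, n) = (B² + n²) + B = B + B² + n²)
a = 1/1882 (a = 1/(574 + (3 + 3² + 36²)) = 1/(574 + (3 + 9 + 1296)) = 1/(574 + 1308) = 1/1882 ≈ 0.00053135)
N(V) = 1/1882
x(J(-27, -6), 370)/N(1725) = -1657/1/1882 = -1657*1882 = -3118474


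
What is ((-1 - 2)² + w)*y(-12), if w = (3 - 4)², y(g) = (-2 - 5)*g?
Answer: 840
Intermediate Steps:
y(g) = -7*g
w = 1 (w = (-1)² = 1)
((-1 - 2)² + w)*y(-12) = ((-1 - 2)² + 1)*(-7*(-12)) = ((-3)² + 1)*84 = (9 + 1)*84 = 10*84 = 840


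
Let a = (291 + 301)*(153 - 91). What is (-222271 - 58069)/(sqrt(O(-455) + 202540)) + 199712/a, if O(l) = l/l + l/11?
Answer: 6241/1147 - 70085*sqrt(6125614)/278437 ≈ -617.54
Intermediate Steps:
O(l) = 1 + l/11 (O(l) = 1 + l*(1/11) = 1 + l/11)
a = 36704 (a = 592*62 = 36704)
(-222271 - 58069)/(sqrt(O(-455) + 202540)) + 199712/a = (-222271 - 58069)/(sqrt((1 + (1/11)*(-455)) + 202540)) + 199712/36704 = -280340/sqrt((1 - 455/11) + 202540) + 199712*(1/36704) = -280340/sqrt(-444/11 + 202540) + 6241/1147 = -280340*sqrt(6125614)/1113748 + 6241/1147 = -70085*sqrt(6125614)/278437 + 6241/1147 = 6241/1147 - 70085*sqrt(6125614)/278437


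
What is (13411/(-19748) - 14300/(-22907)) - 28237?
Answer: -12773524099709/452367436 ≈ -28237.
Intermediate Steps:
(13411/(-19748) - 14300/(-22907)) - 28237 = (13411*(-1/19748) - 14300*(-1/22907)) - 28237 = (-13411/19748 + 14300/22907) - 28237 = -24809377/452367436 - 28237 = -12773524099709/452367436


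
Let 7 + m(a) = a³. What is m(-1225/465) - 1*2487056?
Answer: -2000501239616/804357 ≈ -2.4871e+6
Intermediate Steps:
m(a) = -7 + a³
m(-1225/465) - 1*2487056 = (-7 + (-1225/465)³) - 1*2487056 = (-7 + (-1225*1/465)³) - 2487056 = (-7 + (-245/93)³) - 2487056 = (-7 - 14706125/804357) - 2487056 = -20336624/804357 - 2487056 = -2000501239616/804357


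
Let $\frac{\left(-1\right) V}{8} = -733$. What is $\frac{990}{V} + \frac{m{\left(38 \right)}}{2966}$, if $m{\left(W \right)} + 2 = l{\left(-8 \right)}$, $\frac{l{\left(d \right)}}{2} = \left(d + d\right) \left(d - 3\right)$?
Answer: $\frac{1247185}{4348156} \approx 0.28683$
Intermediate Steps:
$V = 5864$ ($V = \left(-8\right) \left(-733\right) = 5864$)
$l{\left(d \right)} = 4 d \left(-3 + d\right)$ ($l{\left(d \right)} = 2 \left(d + d\right) \left(d - 3\right) = 2 \cdot 2 d \left(-3 + d\right) = 4 d \left(-3 + d\right)$)
$m{\left(W \right)} = 350$ ($m{\left(W \right)} = -2 + 4 \left(-8\right) \left(-3 - 8\right) = -2 + 4 \left(-8\right) \left(-11\right) = -2 + 352 = 350$)
$\frac{990}{V} + \frac{m{\left(38 \right)}}{2966} = \frac{990}{5864} + \frac{350}{2966} = 990 \cdot \frac{1}{5864} + 350 \cdot \frac{1}{2966} = \frac{495}{2932} + \frac{175}{1483} = \frac{1247185}{4348156}$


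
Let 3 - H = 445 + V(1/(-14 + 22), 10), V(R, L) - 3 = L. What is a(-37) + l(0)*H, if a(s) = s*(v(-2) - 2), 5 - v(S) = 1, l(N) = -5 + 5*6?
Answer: -11449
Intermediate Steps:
V(R, L) = 3 + L
l(N) = 25 (l(N) = -5 + 30 = 25)
v(S) = 4 (v(S) = 5 - 1*1 = 5 - 1 = 4)
a(s) = 2*s (a(s) = s*(4 - 2) = s*2 = 2*s)
H = -455 (H = 3 - (445 + (3 + 10)) = 3 - (445 + 13) = 3 - 1*458 = 3 - 458 = -455)
a(-37) + l(0)*H = 2*(-37) + 25*(-455) = -74 - 11375 = -11449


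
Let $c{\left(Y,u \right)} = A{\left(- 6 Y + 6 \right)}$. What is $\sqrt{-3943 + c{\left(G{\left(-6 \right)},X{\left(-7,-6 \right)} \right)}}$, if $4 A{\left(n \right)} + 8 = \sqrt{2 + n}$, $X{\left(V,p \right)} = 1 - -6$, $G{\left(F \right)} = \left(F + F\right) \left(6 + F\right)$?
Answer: $\frac{\sqrt{-15780 + 2 \sqrt{2}}}{2} \approx 62.804 i$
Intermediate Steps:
$G{\left(F \right)} = 2 F \left(6 + F\right)$
$X{\left(V,p \right)} = 7$ ($X{\left(V,p \right)} = 1 + 6 = 7$)
$A{\left(n \right)} = -2 + \frac{\sqrt{2 + n}}{4}$
$c{\left(Y,u \right)} = -2 + \frac{\sqrt{8 - 6 Y}}{4}$ ($c{\left(Y,u \right)} = -2 + \frac{\sqrt{2 - \left(-6 + 6 Y\right)}}{4} = -2 + \frac{\sqrt{8 - 6 Y}}{4}$)
$\sqrt{-3943 + c{\left(G{\left(-6 \right)},X{\left(-7,-6 \right)} \right)}} = \sqrt{-3943 - \left(2 - \frac{\sqrt{8 - 6 \cdot 2 \left(-6\right) \left(6 - 6\right)}}{4}\right)} = \sqrt{-3943 - \left(2 - \frac{\sqrt{8 - 6 \cdot 2 \left(-6\right) 0}}{4}\right)} = \sqrt{-3943 - \left(2 - \frac{\sqrt{8 - 0}}{4}\right)} = \sqrt{-3943 - \left(2 - \frac{\sqrt{8 + 0}}{4}\right)} = \sqrt{-3943 - \left(2 - \frac{\sqrt{8}}{4}\right)} = \sqrt{-3943 - \left(2 - \frac{2 \sqrt{2}}{4}\right)} = \sqrt{-3943 - \left(2 - \frac{\sqrt{2}}{2}\right)} = \sqrt{-3945 + \frac{\sqrt{2}}{2}}$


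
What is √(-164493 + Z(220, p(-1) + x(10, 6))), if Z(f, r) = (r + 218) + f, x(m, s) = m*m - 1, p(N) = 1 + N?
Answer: 2*I*√40989 ≈ 404.92*I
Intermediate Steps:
x(m, s) = -1 + m² (x(m, s) = m² - 1 = -1 + m²)
Z(f, r) = 218 + f + r (Z(f, r) = (218 + r) + f = 218 + f + r)
√(-164493 + Z(220, p(-1) + x(10, 6))) = √(-164493 + (218 + 220 + ((1 - 1) + (-1 + 10²)))) = √(-164493 + (218 + 220 + (0 + (-1 + 100)))) = √(-164493 + (218 + 220 + (0 + 99))) = √(-164493 + (218 + 220 + 99)) = √(-164493 + 537) = √(-163956) = 2*I*√40989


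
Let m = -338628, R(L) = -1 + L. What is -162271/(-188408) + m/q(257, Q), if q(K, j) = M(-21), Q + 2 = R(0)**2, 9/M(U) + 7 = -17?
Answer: 170134093535/188408 ≈ 9.0301e+5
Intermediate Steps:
M(U) = -3/8 (M(U) = 9/(-7 - 17) = 9/(-24) = 9*(-1/24) = -3/8)
Q = -1 (Q = -2 + (-1 + 0)**2 = -2 + (-1)**2 = -2 + 1 = -1)
q(K, j) = -3/8
-162271/(-188408) + m/q(257, Q) = -162271/(-188408) - 338628/(-3/8) = -162271*(-1/188408) - 338628*(-8/3) = 162271/188408 + 903008 = 170134093535/188408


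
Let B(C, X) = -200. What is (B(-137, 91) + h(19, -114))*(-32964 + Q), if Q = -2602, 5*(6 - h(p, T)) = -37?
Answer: 33183078/5 ≈ 6.6366e+6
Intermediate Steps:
h(p, T) = 67/5 (h(p, T) = 6 - 1/5*(-37) = 6 + 37/5 = 67/5)
(B(-137, 91) + h(19, -114))*(-32964 + Q) = (-200 + 67/5)*(-32964 - 2602) = -933/5*(-35566) = 33183078/5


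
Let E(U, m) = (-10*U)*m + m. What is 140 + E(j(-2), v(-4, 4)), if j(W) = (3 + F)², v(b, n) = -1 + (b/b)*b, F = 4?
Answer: 2585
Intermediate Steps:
v(b, n) = -1 + b (v(b, n) = -1 + 1*b = -1 + b)
j(W) = 49 (j(W) = (3 + 4)² = 7² = 49)
E(U, m) = m - 10*U*m (E(U, m) = -10*U*m + m = m - 10*U*m)
140 + E(j(-2), v(-4, 4)) = 140 + (-1 - 4)*(1 - 10*49) = 140 - 5*(1 - 490) = 140 - 5*(-489) = 140 + 2445 = 2585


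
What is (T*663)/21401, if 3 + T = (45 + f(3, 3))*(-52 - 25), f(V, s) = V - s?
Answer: -2299284/21401 ≈ -107.44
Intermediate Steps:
T = -3468 (T = -3 + (45 + (3 - 1*3))*(-52 - 25) = -3 + (45 + (3 - 3))*(-77) = -3 + (45 + 0)*(-77) = -3 + 45*(-77) = -3 - 3465 = -3468)
(T*663)/21401 = -3468*663/21401 = -2299284*1/21401 = -2299284/21401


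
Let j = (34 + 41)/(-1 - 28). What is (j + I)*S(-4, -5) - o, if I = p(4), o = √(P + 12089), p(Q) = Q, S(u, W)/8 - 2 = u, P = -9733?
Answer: -656/29 - 2*√589 ≈ -71.159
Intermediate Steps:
S(u, W) = 16 + 8*u
j = -75/29 (j = 75/(-29) = 75*(-1/29) = -75/29 ≈ -2.5862)
o = 2*√589 (o = √(-9733 + 12089) = √2356 = 2*√589 ≈ 48.539)
I = 4
(j + I)*S(-4, -5) - o = (-75/29 + 4)*(16 + 8*(-4)) - 2*√589 = 41*(16 - 32)/29 - 2*√589 = (41/29)*(-16) - 2*√589 = -656/29 - 2*√589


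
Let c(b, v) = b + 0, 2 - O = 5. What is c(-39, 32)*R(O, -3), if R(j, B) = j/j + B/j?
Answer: -78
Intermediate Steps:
O = -3 (O = 2 - 1*5 = 2 - 5 = -3)
c(b, v) = b
R(j, B) = 1 + B/j
c(-39, 32)*R(O, -3) = -39*(-3 - 3)/(-3) = -(-13)*(-6) = -39*2 = -78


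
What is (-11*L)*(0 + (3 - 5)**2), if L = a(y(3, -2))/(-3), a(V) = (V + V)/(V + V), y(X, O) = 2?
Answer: 44/3 ≈ 14.667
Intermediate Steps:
a(V) = 1 (a(V) = (2*V)/((2*V)) = (2*V)*(1/(2*V)) = 1)
L = -1/3 (L = 1/(-3) = 1*(-1/3) = -1/3 ≈ -0.33333)
(-11*L)*(0 + (3 - 5)**2) = (-11*(-1/3))*(0 + (3 - 5)**2) = 11*(0 + (-2)**2)/3 = 11*(0 + 4)/3 = (11/3)*4 = 44/3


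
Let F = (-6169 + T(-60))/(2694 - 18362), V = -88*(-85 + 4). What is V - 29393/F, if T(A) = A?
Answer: -416129212/6229 ≈ -66805.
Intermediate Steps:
V = 7128 (V = -88*(-81) = 7128)
F = 6229/15668 (F = (-6169 - 60)/(2694 - 18362) = -6229/(-15668) = -6229*(-1/15668) = 6229/15668 ≈ 0.39756)
V - 29393/F = 7128 - 29393/6229/15668 = 7128 - 29393*15668/6229 = 7128 - 460529524/6229 = -416129212/6229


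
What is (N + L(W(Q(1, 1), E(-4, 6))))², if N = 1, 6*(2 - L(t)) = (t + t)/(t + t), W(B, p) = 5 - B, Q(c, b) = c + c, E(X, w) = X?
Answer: 289/36 ≈ 8.0278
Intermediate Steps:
Q(c, b) = 2*c
L(t) = 11/6 (L(t) = 2 - (t + t)/(6*(t + t)) = 2 - 2*t/(6*(2*t)) = 2 - 2*t*1/(2*t)/6 = 2 - ⅙*1 = 2 - ⅙ = 11/6)
(N + L(W(Q(1, 1), E(-4, 6))))² = (1 + 11/6)² = (17/6)² = 289/36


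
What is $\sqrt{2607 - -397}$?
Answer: $2 \sqrt{751} \approx 54.809$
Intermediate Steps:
$\sqrt{2607 - -397} = \sqrt{2607 + \left(-28 + 425\right)} = \sqrt{2607 + 397} = \sqrt{3004} = 2 \sqrt{751}$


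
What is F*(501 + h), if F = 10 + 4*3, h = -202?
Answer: 6578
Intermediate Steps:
F = 22 (F = 10 + 12 = 22)
F*(501 + h) = 22*(501 - 202) = 22*299 = 6578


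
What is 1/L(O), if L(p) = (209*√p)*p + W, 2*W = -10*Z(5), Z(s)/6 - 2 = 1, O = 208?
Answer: 45/196540733486 + 43472*√13/98270366743 ≈ 1.5952e-6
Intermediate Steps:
Z(s) = 18 (Z(s) = 12 + 6*1 = 12 + 6 = 18)
W = -90 (W = (-10*18)/2 = (½)*(-180) = -90)
L(p) = -90 + 209*p^(3/2) (L(p) = (209*√p)*p - 90 = 209*p^(3/2) - 90 = -90 + 209*p^(3/2))
1/L(O) = 1/(-90 + 209*208^(3/2)) = 1/(-90 + 209*(832*√13)) = 1/(-90 + 173888*√13)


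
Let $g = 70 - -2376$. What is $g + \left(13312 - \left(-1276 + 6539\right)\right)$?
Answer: $10495$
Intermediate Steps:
$g = 2446$ ($g = 70 + 2376 = 2446$)
$g + \left(13312 - \left(-1276 + 6539\right)\right) = 2446 + \left(13312 - \left(-1276 + 6539\right)\right) = 2446 + \left(13312 - 5263\right) = 2446 + 8049 = 10495$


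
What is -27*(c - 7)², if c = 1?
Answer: -972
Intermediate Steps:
-27*(c - 7)² = -27*(1 - 7)² = -27*(-6)² = -27*36 = -972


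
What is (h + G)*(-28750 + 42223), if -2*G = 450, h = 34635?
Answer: 463605930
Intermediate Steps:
G = -225 (G = -½*450 = -225)
(h + G)*(-28750 + 42223) = (34635 - 225)*(-28750 + 42223) = 34410*13473 = 463605930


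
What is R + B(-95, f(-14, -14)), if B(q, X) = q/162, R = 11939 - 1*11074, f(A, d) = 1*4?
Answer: 140035/162 ≈ 864.41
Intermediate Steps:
f(A, d) = 4
R = 865 (R = 11939 - 11074 = 865)
B(q, X) = q/162 (B(q, X) = q*(1/162) = q/162)
R + B(-95, f(-14, -14)) = 865 + (1/162)*(-95) = 865 - 95/162 = 140035/162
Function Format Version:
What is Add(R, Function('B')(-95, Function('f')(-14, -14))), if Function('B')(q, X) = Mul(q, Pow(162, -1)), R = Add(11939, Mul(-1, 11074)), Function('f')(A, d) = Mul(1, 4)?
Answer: Rational(140035, 162) ≈ 864.41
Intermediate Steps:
Function('f')(A, d) = 4
R = 865 (R = Add(11939, -11074) = 865)
Function('B')(q, X) = Mul(Rational(1, 162), q) (Function('B')(q, X) = Mul(q, Rational(1, 162)) = Mul(Rational(1, 162), q))
Add(R, Function('B')(-95, Function('f')(-14, -14))) = Add(865, Mul(Rational(1, 162), -95)) = Add(865, Rational(-95, 162)) = Rational(140035, 162)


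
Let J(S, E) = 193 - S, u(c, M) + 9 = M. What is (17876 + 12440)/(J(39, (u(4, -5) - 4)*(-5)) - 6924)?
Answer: -15158/3385 ≈ -4.4780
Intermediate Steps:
u(c, M) = -9 + M
(17876 + 12440)/(J(39, (u(4, -5) - 4)*(-5)) - 6924) = (17876 + 12440)/((193 - 1*39) - 6924) = 30316/((193 - 39) - 6924) = 30316/(154 - 6924) = 30316/(-6770) = 30316*(-1/6770) = -15158/3385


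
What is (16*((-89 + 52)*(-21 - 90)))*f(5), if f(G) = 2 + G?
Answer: 459984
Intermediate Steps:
(16*((-89 + 52)*(-21 - 90)))*f(5) = (16*((-89 + 52)*(-21 - 90)))*(2 + 5) = (16*(-37*(-111)))*7 = (16*4107)*7 = 65712*7 = 459984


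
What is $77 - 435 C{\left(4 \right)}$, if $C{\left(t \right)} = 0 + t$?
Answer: $-1663$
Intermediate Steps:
$C{\left(t \right)} = t$
$77 - 435 C{\left(4 \right)} = 77 - 1740 = -1663$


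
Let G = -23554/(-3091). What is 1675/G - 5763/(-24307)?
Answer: 125983411177/572527078 ≈ 220.05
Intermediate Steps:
G = 23554/3091 (G = -23554*(-1/3091) = 23554/3091 ≈ 7.6202)
1675/G - 5763/(-24307) = 1675/(23554/3091) - 5763/(-24307) = 1675*(3091/23554) - 5763*(-1/24307) = 5177425/23554 + 5763/24307 = 125983411177/572527078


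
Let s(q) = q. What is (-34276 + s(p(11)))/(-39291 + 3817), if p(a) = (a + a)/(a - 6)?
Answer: 85679/88685 ≈ 0.96610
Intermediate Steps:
p(a) = 2*a/(-6 + a) (p(a) = (2*a)/(-6 + a) = 2*a/(-6 + a))
(-34276 + s(p(11)))/(-39291 + 3817) = (-34276 + 2*11/(-6 + 11))/(-39291 + 3817) = (-34276 + 2*11/5)/(-35474) = (-34276 + 2*11*(⅕))*(-1/35474) = (-34276 + 22/5)*(-1/35474) = -171358/5*(-1/35474) = 85679/88685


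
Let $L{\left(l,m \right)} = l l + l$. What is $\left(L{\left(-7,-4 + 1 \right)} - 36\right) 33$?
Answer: $198$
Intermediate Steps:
$L{\left(l,m \right)} = l + l^{2}$ ($L{\left(l,m \right)} = l^{2} + l = l + l^{2}$)
$\left(L{\left(-7,-4 + 1 \right)} - 36\right) 33 = \left(- 7 \left(1 - 7\right) - 36\right) 33 = \left(\left(-7\right) \left(-6\right) - 36\right) 33 = \left(42 - 36\right) 33 = 6 \cdot 33 = 198$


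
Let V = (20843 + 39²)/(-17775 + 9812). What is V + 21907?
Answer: 174423077/7963 ≈ 21904.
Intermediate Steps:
V = -22364/7963 (V = (20843 + 1521)/(-7963) = 22364*(-1/7963) = -22364/7963 ≈ -2.8085)
V + 21907 = -22364/7963 + 21907 = 174423077/7963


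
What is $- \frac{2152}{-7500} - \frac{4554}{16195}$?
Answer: $\frac{34832}{6073125} \approx 0.0057354$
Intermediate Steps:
$- \frac{2152}{-7500} - \frac{4554}{16195} = \left(-2152\right) \left(- \frac{1}{7500}\right) - \frac{4554}{16195} = \frac{538}{1875} - \frac{4554}{16195} = \frac{34832}{6073125}$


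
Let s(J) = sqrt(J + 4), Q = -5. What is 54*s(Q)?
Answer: 54*I ≈ 54.0*I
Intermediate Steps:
s(J) = sqrt(4 + J)
54*s(Q) = 54*sqrt(4 - 5) = 54*sqrt(-1) = 54*I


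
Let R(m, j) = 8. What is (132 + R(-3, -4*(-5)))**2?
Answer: 19600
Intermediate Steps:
(132 + R(-3, -4*(-5)))**2 = (132 + 8)**2 = 140**2 = 19600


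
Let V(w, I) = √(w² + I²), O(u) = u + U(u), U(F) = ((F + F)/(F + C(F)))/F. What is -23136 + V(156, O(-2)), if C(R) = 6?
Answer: -23136 + 3*√10817/2 ≈ -22980.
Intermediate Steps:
U(F) = 2/(6 + F) (U(F) = ((F + F)/(F + 6))/F = ((2*F)/(6 + F))/F = (2*F/(6 + F))/F = 2/(6 + F))
O(u) = u + 2/(6 + u)
V(w, I) = √(I² + w²)
-23136 + V(156, O(-2)) = -23136 + √(((2 - 2*(6 - 2))/(6 - 2))² + 156²) = -23136 + √(((2 - 2*4)/4)² + 24336) = -23136 + √(((2 - 8)/4)² + 24336) = -23136 + √(((¼)*(-6))² + 24336) = -23136 + √((-3/2)² + 24336) = -23136 + √(9/4 + 24336) = -23136 + √(97353/4) = -23136 + 3*√10817/2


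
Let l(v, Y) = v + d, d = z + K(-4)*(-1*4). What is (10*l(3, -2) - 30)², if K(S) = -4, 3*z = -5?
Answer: 184900/9 ≈ 20544.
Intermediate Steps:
z = -5/3 (z = (⅓)*(-5) = -5/3 ≈ -1.6667)
d = 43/3 (d = -5/3 - (-4)*4 = -5/3 - 4*(-4) = -5/3 + 16 = 43/3 ≈ 14.333)
l(v, Y) = 43/3 + v (l(v, Y) = v + 43/3 = 43/3 + v)
(10*l(3, -2) - 30)² = (10*(43/3 + 3) - 30)² = (10*(52/3) - 30)² = (520/3 - 30)² = (430/3)² = 184900/9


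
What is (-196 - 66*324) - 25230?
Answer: -46810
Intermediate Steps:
(-196 - 66*324) - 25230 = (-196 - 21384) - 25230 = -21580 - 25230 = -46810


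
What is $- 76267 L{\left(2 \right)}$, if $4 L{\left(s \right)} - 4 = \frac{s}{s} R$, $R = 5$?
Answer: $- \frac{686403}{4} \approx -1.716 \cdot 10^{5}$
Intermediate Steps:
$L{\left(s \right)} = \frac{9}{4}$ ($L{\left(s \right)} = 1 + \frac{\frac{s}{s} 5}{4} = 1 + \frac{1 \cdot 5}{4} = 1 + \frac{1}{4} \cdot 5 = 1 + \frac{5}{4} = \frac{9}{4}$)
$- 76267 L{\left(2 \right)} = \left(-76267\right) \frac{9}{4} = - \frac{686403}{4}$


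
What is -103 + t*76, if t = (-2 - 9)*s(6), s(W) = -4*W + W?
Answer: 14945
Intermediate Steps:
s(W) = -3*W
t = 198 (t = (-2 - 9)*(-3*6) = -11*(-18) = 198)
-103 + t*76 = -103 + 198*76 = -103 + 15048 = 14945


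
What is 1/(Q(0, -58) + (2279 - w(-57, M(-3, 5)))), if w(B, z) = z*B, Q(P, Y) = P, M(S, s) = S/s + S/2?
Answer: 10/21593 ≈ 0.00046311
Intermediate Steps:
M(S, s) = S/2 + S/s (M(S, s) = S/s + S*(½) = S/s + S/2 = S/2 + S/s)
w(B, z) = B*z
1/(Q(0, -58) + (2279 - w(-57, M(-3, 5)))) = 1/(0 + (2279 - (-57)*((½)*(-3) - 3/5))) = 1/(0 + (2279 - (-57)*(-3/2 - 3*⅕))) = 1/(0 + (2279 - (-57)*(-3/2 - ⅗))) = 1/(0 + (2279 - (-57)*(-21)/10)) = 1/(0 + (2279 - 1*1197/10)) = 1/(0 + (2279 - 1197/10)) = 1/(0 + 21593/10) = 1/(21593/10) = 10/21593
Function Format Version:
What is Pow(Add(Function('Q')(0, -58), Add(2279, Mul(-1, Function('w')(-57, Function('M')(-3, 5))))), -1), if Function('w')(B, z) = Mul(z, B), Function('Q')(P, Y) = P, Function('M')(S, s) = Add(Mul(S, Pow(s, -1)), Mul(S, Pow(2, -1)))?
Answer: Rational(10, 21593) ≈ 0.00046311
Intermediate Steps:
Function('M')(S, s) = Add(Mul(Rational(1, 2), S), Mul(S, Pow(s, -1))) (Function('M')(S, s) = Add(Mul(S, Pow(s, -1)), Mul(S, Rational(1, 2))) = Add(Mul(S, Pow(s, -1)), Mul(Rational(1, 2), S)) = Add(Mul(Rational(1, 2), S), Mul(S, Pow(s, -1))))
Function('w')(B, z) = Mul(B, z)
Pow(Add(Function('Q')(0, -58), Add(2279, Mul(-1, Function('w')(-57, Function('M')(-3, 5))))), -1) = Pow(Add(0, Add(2279, Mul(-1, Mul(-57, Add(Mul(Rational(1, 2), -3), Mul(-3, Pow(5, -1))))))), -1) = Pow(Add(0, Add(2279, Mul(-1, Mul(-57, Add(Rational(-3, 2), Mul(-3, Rational(1, 5))))))), -1) = Pow(Add(0, Add(2279, Mul(-1, Mul(-57, Add(Rational(-3, 2), Rational(-3, 5)))))), -1) = Pow(Add(0, Add(2279, Mul(-1, Mul(-57, Rational(-21, 10))))), -1) = Pow(Add(0, Add(2279, Mul(-1, Rational(1197, 10)))), -1) = Pow(Add(0, Add(2279, Rational(-1197, 10))), -1) = Pow(Add(0, Rational(21593, 10)), -1) = Pow(Rational(21593, 10), -1) = Rational(10, 21593)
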